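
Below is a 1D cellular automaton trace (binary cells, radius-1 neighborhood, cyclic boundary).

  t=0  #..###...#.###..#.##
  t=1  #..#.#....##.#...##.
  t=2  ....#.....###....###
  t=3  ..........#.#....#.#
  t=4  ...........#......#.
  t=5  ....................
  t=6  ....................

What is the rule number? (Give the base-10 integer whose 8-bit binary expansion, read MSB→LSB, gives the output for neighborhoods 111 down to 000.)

104

  ###|.  b7=0 t=0,i=4
  ##.|#  b6=1 t=0,i=0
  #.#|#  b5=1 t=0,i=10
  #..|.  b4=0 t=0,i=1
  .##|#  b3=1 t=0,i=3
  .#.|.  b2=0 t=0,i=9
  ..#|.  b1=0 t=0,i=2
  ...|.  b0=0 t=0,i=7
  bits 01101000 = 104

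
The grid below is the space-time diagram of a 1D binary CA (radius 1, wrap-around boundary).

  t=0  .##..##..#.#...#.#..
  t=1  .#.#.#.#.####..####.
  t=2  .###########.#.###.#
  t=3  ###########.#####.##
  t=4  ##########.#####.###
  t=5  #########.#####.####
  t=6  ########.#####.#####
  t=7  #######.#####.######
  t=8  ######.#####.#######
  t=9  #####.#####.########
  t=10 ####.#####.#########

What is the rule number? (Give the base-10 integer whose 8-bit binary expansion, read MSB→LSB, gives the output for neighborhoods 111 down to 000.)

188

  ### -> #   bit 7 = 1  t=1,i=10
  ##. -> .   bit 6 = 0  t=0,i=2
  #.# -> #   bit 5 = 1  t=0,i=10
  #.. -> #   bit 4 = 1  t=0,i=3
  .## -> #   bit 3 = 1  t=0,i=1
  .#. -> #   bit 2 = 1  t=0,i=9
  ..# -> .   bit 1 = 0  t=0,i=0
  ... -> .   bit 0 = 0  t=0,i=13
  bits 10111100 = 188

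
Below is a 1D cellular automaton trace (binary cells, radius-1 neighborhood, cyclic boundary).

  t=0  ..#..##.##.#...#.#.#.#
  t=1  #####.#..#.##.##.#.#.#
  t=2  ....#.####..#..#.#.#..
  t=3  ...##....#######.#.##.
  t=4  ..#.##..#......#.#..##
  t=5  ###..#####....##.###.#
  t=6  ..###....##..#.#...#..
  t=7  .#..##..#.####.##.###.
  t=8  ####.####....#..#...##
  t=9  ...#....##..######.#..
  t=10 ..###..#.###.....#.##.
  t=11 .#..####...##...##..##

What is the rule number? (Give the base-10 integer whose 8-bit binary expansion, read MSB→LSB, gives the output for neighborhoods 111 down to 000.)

  ###|.  b7=0 t=1,i=0
  ##.|#  b6=1 t=0,i=6
  #.#|.  b5=0 t=0,i=7
  #..|#  b4=1 t=0,i=0
  .##|.  b3=0 t=0,i=5
  .#.|#  b2=1 t=0,i=2
  ..#|#  b1=1 t=0,i=1
  ...|.  b0=0 t=0,i=13
  bits 01010110 = 86

86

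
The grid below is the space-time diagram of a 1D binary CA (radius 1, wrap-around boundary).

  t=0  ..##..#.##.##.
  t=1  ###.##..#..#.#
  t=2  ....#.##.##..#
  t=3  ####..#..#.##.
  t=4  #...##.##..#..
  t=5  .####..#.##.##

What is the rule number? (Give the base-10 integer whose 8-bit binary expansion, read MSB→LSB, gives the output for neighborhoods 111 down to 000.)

  nb ###: next=.  (t=1,i=0, bit7=0)
  nb ##.: next=.  (t=0,i=3, bit6=0)
  nb #.#: next=.  (t=0,i=7, bit5=0)
  nb #..: next=#  (t=0,i=4, bit4=1)
  nb .##: next=#  (t=0,i=2, bit3=1)
  nb .#.: next=.  (t=0,i=6, bit2=0)
  nb ..#: next=#  (t=0,i=1, bit1=1)
  nb ...: next=#  (t=0,i=0, bit0=1)
  bits 00011011 = 27

27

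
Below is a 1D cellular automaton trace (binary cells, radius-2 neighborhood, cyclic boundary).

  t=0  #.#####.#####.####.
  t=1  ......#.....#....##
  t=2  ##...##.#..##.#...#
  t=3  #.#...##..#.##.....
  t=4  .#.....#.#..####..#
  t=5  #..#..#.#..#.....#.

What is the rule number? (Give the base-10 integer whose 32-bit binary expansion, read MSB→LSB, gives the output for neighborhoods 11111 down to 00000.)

  ##### -> .   bit 31 = 0  t=0,i=4
  ####. -> .   bit 30 = 0  t=0,i=5
  ###.# -> #   bit 29 = 1  t=0,i=6
  ###.. -> .   bit 28 = 0  t=2,i=1
  ##.## -> .   bit 27 = 0  t=0,i=7
  ##.#. -> #   bit 26 = 1  t=0,i=18
  ##..# -> .   bit 25 = 0  t=3,i=8
  ##... -> #   bit 24 = 1  t=1,i=0
  #.### -> .   bit 23 = 0  t=0,i=2
  #.##. -> #   bit 22 = 1  t=3,i=12
  #.#.# -> .   bit 21 = 0  t=0,i=0
  #.#.. -> .   bit 20 = 0  t=2,i=8
  #..## -> #   bit 19 = 1  t=2,i=10
  #..#. -> #   bit 18 = 1  t=3,i=9
  #...# -> .   bit 17 = 0  t=2,i=3
  #.... -> #   bit 16 = 1  t=1,i=1
  .#### -> .   bit 15 = 0  t=0,i=3
  .###. -> #   bit 14 = 1  t=2,i=0
  .##.# -> #   bit 13 = 1  t=2,i=6
  .##.. -> #   bit 12 = 1  t=1,i=18
  .#.## -> .   bit 11 = 0  t=0,i=1
  .#.#. -> #   bit 10 = 1  t=3,i=1
  .#..# -> .   bit 9 = 0  t=2,i=9
  .#... -> .   bit 8 = 0  t=1,i=7
  ..### -> .   bit 7 = 0  t=2,i=18
  ..##. -> .   bit 6 = 0  t=1,i=17
  ..#.# -> .   bit 5 = 0  t=3,i=0
  ..#.. -> #   bit 4 = 1  t=1,i=6
  ...## -> .   bit 3 = 0  t=1,i=16
  ...#. -> #   bit 2 = 1  t=1,i=5
  ....# -> .   bit 1 = 0  t=1,i=4
  ..... -> .   bit 0 = 0  t=1,i=2
  bits 00100101010011010111010000010100 = 625832980

625832980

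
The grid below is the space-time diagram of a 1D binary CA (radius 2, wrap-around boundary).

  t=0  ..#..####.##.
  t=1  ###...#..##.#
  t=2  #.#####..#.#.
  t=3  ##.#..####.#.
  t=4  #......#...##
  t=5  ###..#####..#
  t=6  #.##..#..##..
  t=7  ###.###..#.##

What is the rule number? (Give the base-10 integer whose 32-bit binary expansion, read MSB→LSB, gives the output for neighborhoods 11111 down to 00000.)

  #####|.  b31=0 t=2,i=4
  ####.|.  b30=0 t=0,i=7
  ###.#|.  b29=0 t=0,i=8
  ###..|#  b28=1 t=1,i=2
  ##.##|#  b27=1 t=0,i=9
  ##.#.|.  b26=0 t=3,i=2
  ##..#|#  b25=1 t=2,i=7
  ##...|#  b24=1 t=0,i=12
  #.###|.  b23=0 t=1,i=12
  #.##.|#  b22=1 t=0,i=10
  #.#.#|#  b21=1 t=2,i=0
  #.#..|.  b20=0 t=3,i=3
  #..##|.  b19=0 t=0,i=4
  #..#.|#  b18=1 t=2,i=8
  #...#|#  b17=1 t=0,i=0
  #....|#  b16=1 t=4,i=2
  .####|#  b15=1 t=0,i=6
  .###.|#  b14=1 t=4,i=12
  .##.#|.  b13=0 t=1,i=10
  .##..|.  b12=0 t=0,i=11
  .#.##|#  b11=1 t=2,i=1
  .#.#.|.  b10=0 t=2,i=10
  .#..#|.  b9=0 t=0,i=3
  .#...|#  b8=1 t=4,i=8
  ..###|.  b7=0 t=0,i=5
  ..##.|#  b6=1 t=1,i=9
  ..#.#|#  b5=1 t=2,i=9
  ..#..|#  b4=1 t=0,i=2
  ...##|.  b3=0 t=4,i=10
  ...#.|#  b2=1 t=0,i=1
  ....#|#  b1=1 t=4,i=5
  .....|.  b0=0 t=4,i=3
  bits 00011011011001111100100101110110 = 459786614

459786614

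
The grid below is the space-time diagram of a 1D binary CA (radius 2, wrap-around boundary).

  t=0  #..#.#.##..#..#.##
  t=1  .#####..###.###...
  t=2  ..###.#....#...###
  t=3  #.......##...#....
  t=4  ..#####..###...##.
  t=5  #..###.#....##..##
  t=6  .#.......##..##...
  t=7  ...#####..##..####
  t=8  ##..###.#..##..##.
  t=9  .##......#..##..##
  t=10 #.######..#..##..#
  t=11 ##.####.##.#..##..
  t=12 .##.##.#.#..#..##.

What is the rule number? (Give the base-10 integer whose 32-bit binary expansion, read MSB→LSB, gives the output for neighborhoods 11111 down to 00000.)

  ##### -> #   bit 31 = 1  t=1,i=3
  ####. -> #   bit 30 = 1  t=1,i=4
  ###.# -> .   bit 29 = 0  t=1,i=10
  ###.. -> .   bit 28 = 0  t=0,i=0
  ##.## -> #   bit 27 = 1  t=1,i=11
  ##.#. -> .   bit 26 = 0  t=2,i=5
  ##..# -> #   bit 25 = 1  t=0,i=1
  ##... -> #   bit 24 = 1  t=1,i=15
  #.### -> .   bit 23 = 0  t=0,i=16
  #.##. -> .   bit 22 = 0  t=0,i=7
  #.#.# -> #   bit 21 = 1  t=0,i=5
  #.#.. -> .   bit 20 = 0  t=2,i=6
  #..## -> .   bit 19 = 0  t=1,i=7
  #..#. -> #   bit 18 = 1  t=0,i=2
  #...# -> #   bit 17 = 1  t=2,i=13
  #.... -> #   bit 16 = 1  t=1,i=16
  .#### -> #   bit 15 = 1  t=1,i=2
  .###. -> .   bit 14 = 0  t=0,i=17
  .##.# -> #   bit 13 = 1  t=8,i=16
  .##.. -> #   bit 12 = 1  t=0,i=8
  .#.## -> .   bit 11 = 0  t=0,i=6
  .#.#. -> #   bit 10 = 1  t=0,i=4
  .#..# -> #   bit 9 = 1  t=0,i=12
  .#... -> .   bit 8 = 0  t=2,i=7
  ..### -> .   bit 7 = 0  t=1,i=1
  ..##. -> .   bit 6 = 0  t=3,i=8
  ..#.# -> #   bit 5 = 1  t=0,i=3
  ..#.. -> .   bit 4 = 0  t=0,i=11
  ...## -> .   bit 3 = 0  t=1,i=0
  ...#. -> .   bit 2 = 0  t=2,i=10
  ....# -> #   bit 1 = 1  t=1,i=17
  ..... -> #   bit 0 = 1  t=3,i=3
  bits 11001011001001111011011000100011 = 3408377379

3408377379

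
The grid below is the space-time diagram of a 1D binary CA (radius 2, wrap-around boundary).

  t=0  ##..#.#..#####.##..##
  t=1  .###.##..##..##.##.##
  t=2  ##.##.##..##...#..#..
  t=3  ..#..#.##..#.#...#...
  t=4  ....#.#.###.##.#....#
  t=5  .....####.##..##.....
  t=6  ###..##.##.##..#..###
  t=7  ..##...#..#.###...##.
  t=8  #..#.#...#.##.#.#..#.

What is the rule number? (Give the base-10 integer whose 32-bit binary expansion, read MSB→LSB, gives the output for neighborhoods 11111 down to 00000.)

  #####|.  b31=0 t=0,i=11
  ####.|.  b30=0 t=0,i=0
  ###.#|#  b29=1 t=0,i=13
  ###..|#  b28=1 t=0,i=1
  ##.##|#  b27=1 t=0,i=14
  ##.#.|#  b26=1 t=4,i=14
  ##..#|#  b25=1 t=0,i=2
  ##...|.  b24=0 t=2,i=12
  #.###|#  b23=1 t=1,i=1
  #.##.|.  b22=0 t=0,i=15
  #.#.#|#  b21=1 t=4,i=6
  #.#..|#  b20=1 t=0,i=6
  #..##|.  b19=0 t=0,i=8
  #..#.|#  b18=1 t=0,i=3
  #...#|#  b17=1 t=2,i=13
  #....|.  b16=0 t=3,i=19
  .####|#  b15=1 t=0,i=10
  .###.|.  b14=0 t=1,i=2
  .##.#|.  b13=0 t=1,i=14
  .##..|#  b12=1 t=0,i=16
  .#.##|#  b11=1 t=3,i=6
  .#.#.|#  b10=1 t=0,i=5
  .#..#|.  b9=0 t=0,i=7
  .#...|.  b8=0 t=3,i=14
  ..###|#  b7=1 t=0,i=9
  ..##.|.  b6=0 t=1,i=9
  ..#.#|.  b5=0 t=0,i=4
  ..#..|.  b4=0 t=2,i=15
  ...##|.  b3=0 t=5,i=4
  ...#.|.  b2=0 t=2,i=14
  ....#|.  b1=0 t=3,i=0
  .....|#  b0=1 t=3,i=20
  bits 00111110101101101001110010000001 = 1052155009

1052155009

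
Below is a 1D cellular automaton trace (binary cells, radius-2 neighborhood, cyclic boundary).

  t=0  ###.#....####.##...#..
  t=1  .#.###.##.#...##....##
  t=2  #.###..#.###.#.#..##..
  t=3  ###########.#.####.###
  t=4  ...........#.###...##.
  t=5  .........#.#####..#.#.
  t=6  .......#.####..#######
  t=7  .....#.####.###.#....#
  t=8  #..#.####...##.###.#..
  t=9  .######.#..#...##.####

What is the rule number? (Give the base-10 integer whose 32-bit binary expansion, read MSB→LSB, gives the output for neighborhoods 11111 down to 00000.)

383573802

  #####|.  b31=0 t=3,i=0
  ####.|.  b30=0 t=0,i=11
  ###.#|.  b29=0 t=0,i=2
  ###..|#  b28=1 t=2,i=4
  ##.##|.  b27=0 t=0,i=13
  ##.#.|#  b26=1 t=0,i=3
  ##..#|#  b25=1 t=2,i=5
  ##...|.  b24=0 t=0,i=16
  #.###|#  b23=1 t=1,i=3
  #.##.|#  b22=1 t=0,i=14
  #.#.#|.  b21=0 t=1,i=1
  #.#..|#  b20=1 t=0,i=4
  #..##|#  b19=1 t=0,i=21
  #..#.|#  b18=1 t=2,i=6
  #...#|.  b17=0 t=0,i=17
  #....|.  b16=0 t=0,i=6
  .####|#  b15=1 t=0,i=10
  .###.|#  b14=1 t=0,i=1
  .##.#|.  b13=0 t=1,i=8
  .##..|#  b12=1 t=0,i=15
  .#.##|#  b11=1 t=1,i=2
  .#.#.|#  b10=1 t=2,i=14
  .#..#|#  b9=1 t=0,i=20
  .#...|#  b8=1 t=0,i=5
  ..###|.  b7=0 t=0,i=0
  ..##.|.  b6=0 t=1,i=14
  ..#.#|#  b5=1 t=2,i=0
  ..#..|.  b4=0 t=0,i=19
  ...##|#  b3=1 t=0,i=8
  ...#.|.  b2=0 t=0,i=18
  ....#|#  b1=1 t=0,i=7
  .....|.  b0=0 t=4,i=1
  bits 00010110110111001101111100101010 = 383573802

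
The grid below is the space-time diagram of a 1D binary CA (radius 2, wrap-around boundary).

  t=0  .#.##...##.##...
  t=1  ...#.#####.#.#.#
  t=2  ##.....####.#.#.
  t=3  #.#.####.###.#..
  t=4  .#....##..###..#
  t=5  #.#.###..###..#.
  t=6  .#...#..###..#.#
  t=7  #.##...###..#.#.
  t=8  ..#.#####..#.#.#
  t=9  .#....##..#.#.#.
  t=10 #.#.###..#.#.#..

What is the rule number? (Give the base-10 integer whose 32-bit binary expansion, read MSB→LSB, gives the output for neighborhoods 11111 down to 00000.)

3847120331

  [31] ##### => #  t=1,i=7
  [30] ####. => #  t=1,i=8
  [29] ###.# => #  t=1,i=9
  [28] ###.. => .  t=4,i=12
  [27] ##.## => .  t=0,i=10
  [26] ##.#. => #  t=1,i=10
  [25] ##..# => .  t=4,i=8
  [24] ##... => #  t=0,i=5
  [23] #.### => .  t=1,i=5
  [22] #.##. => #  t=0,i=3
  [21] #.#.# => .  t=1,i=11
  [20] #.#.. => .  t=1,i=15
  [19] #..## => #  t=4,i=9
  [18] #..#. => #  t=3,i=15
  [17] #...# => #  t=0,i=6
  [16] #.... => .  t=0,i=14
  [15] .#### => .  t=1,i=6
  [14] .###. => #  t=3,i=10
  [13] .##.# => #  t=0,i=9
  [12] .##.. => .  t=0,i=4
  [11] .#.## => .  t=0,i=2
  [10] .#.#. => #  t=1,i=12
  [9] .#..# => .  t=3,i=14
  [8] .#... => #  t=1,i=0
  [7] ..### => #  t=2,i=7
  [6] ..##. => #  t=0,i=8
  [5] ..#.# => .  t=0,i=1
  [4] ..#.. => .  t=6,i=5
  [3] ...## => #  t=0,i=7
  [2] ...#. => .  t=0,i=0
  [1] ....# => #  t=0,i=15
  [0] ..... => #  t=2,i=4
  bits 11100101010011100110010111001011 = 3847120331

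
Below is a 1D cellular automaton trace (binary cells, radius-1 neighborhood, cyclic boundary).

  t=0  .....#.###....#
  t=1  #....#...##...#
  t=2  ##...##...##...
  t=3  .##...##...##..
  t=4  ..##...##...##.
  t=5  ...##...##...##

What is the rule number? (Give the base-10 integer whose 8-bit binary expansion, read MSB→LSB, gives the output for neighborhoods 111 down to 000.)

84

  [7] ### => .  t=0,i=8
  [6] ##. => #  t=0,i=9
  [5] #.# => .  t=0,i=6
  [4] #.. => #  t=0,i=0
  [3] .## => .  t=0,i=7
  [2] .#. => #  t=0,i=5
  [1] ..# => .  t=0,i=4
  [0] ... => .  t=0,i=1
  bits 01010100 = 84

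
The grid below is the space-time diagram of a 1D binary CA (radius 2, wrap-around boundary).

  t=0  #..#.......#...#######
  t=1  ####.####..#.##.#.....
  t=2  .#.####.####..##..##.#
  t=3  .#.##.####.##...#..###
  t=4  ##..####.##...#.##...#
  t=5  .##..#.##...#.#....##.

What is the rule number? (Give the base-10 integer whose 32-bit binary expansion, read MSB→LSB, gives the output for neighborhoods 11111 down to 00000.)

1051173433

  nb #####: next=.  (t=0,i=17, bit31=0)
  nb ####.: next=.  (t=0,i=21, bit30=0)
  nb ###.#: next=#  (t=1,i=3, bit29=1)
  nb ###..: next=#  (t=0,i=0, bit28=1)
  nb ##.##: next=#  (t=1,i=4, bit27=1)
  nb ##.#.: next=#  (t=1,i=15, bit26=1)
  nb ##..#: next=#  (t=0,i=1, bit25=1)
  nb ##...: next=.  (t=3,i=13, bit24=0)
  nb #.###: next=#  (t=1,i=5, bit23=1)
  nb #.##.: next=.  (t=1,i=13, bit22=0)
  nb #.#.#: next=#  (t=2,i=1, bit21=1)
  nb #.#..: next=.  (t=1,i=16, bit20=0)
  nb #..##: next=.  (t=2,i=13, bit19=0)
  nb #..#.: next=#  (t=0,i=2, bit18=1)
  nb #...#: next=#  (t=0,i=13, bit17=1)
  nb #....: next=#  (t=0,i=5, bit16=1)
  nb .####: next=#  (t=0,i=16, bit15=1)
  nb .###.: next=.  (t=3,i=20, bit14=0)
  nb .##.#: next=#  (t=1,i=14, bit13=1)
  nb .##..: next=.  (t=2,i=15, bit12=0)
  nb .#.##: next=.  (t=1,i=12, bit11=0)
  nb .#.#.: next=.  (t=2,i=0, bit10=0)
  nb .#..#: next=#  (t=3,i=17, bit9=1)
  nb .#...: next=.  (t=0,i=4, bit8=0)
  nb ..###: next=.  (t=0,i=15, bit7=0)
  nb ..##.: next=.  (t=2,i=14, bit6=0)
  nb ..#.#: next=#  (t=1,i=11, bit5=1)
  nb ..#..: next=#  (t=0,i=3, bit4=1)
  nb ...##: next=#  (t=0,i=14, bit3=1)
  nb ...#.: next=.  (t=0,i=10, bit2=0)
  nb ....#: next=.  (t=0,i=9, bit1=0)
  nb .....: next=#  (t=0,i=6, bit0=1)
  bits 00111110101001111010001000111001 = 1051173433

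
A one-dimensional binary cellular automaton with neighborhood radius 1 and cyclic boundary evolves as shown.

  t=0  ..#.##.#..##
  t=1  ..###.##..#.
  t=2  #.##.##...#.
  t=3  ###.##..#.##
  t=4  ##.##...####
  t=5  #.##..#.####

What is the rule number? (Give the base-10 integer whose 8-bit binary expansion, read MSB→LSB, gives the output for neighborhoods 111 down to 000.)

  ### -> #   bit 7 = 1  t=1,i=3
  ##. -> .   bit 6 = 0  t=0,i=5
  #.# -> #   bit 5 = 1  t=0,i=3
  #.. -> .   bit 4 = 0  t=0,i=0
  .## -> #   bit 3 = 1  t=0,i=4
  .#. -> #   bit 2 = 1  t=0,i=2
  ..# -> .   bit 1 = 0  t=0,i=1
  ... -> #   bit 0 = 1  t=1,i=0
  bits 10101101 = 173

173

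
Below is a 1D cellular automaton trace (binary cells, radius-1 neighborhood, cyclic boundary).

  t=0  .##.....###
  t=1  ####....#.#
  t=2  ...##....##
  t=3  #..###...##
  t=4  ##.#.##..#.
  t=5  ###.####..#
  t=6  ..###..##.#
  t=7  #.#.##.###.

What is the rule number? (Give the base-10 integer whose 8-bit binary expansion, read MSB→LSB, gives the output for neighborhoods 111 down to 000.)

  ###|.  b7=0 t=0,i=9
  ##.|#  b6=1 t=0,i=2
  #.#|#  b5=1 t=0,i=0
  #..|#  b4=1 t=0,i=3
  .##|#  b3=1 t=0,i=1
  .#.|.  b2=0 t=1,i=8
  ..#|.  b1=0 t=0,i=7
  ...|.  b0=0 t=0,i=4
  bits 01111000 = 120

120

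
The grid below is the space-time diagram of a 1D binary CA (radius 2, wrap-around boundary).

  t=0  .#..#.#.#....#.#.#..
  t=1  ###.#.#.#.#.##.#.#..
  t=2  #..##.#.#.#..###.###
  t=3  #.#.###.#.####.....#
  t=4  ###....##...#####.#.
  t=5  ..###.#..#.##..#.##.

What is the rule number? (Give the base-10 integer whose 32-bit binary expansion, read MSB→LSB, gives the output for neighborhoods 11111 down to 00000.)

1429807805

  #####|.  b31=0 t=4,i=14
  ####.|#  b30=1 t=2,i=19
  ###.#|.  b29=0 t=1,i=2
  ###..|#  b28=1 t=2,i=0
  ##.##|.  b27=0 t=2,i=16
  ##.#.|#  b26=1 t=1,i=3
  ##..#|.  b25=0 t=2,i=1
  ##...|#  b24=1 t=3,i=14
  #.###|.  b23=0 t=2,i=17
  #.##.|.  b22=0 t=1,i=12
  #.#.#|#  b21=1 t=0,i=6
  #.#..|#  b20=1 t=0,i=8
  #..##|#  b19=1 t=1,i=19
  #..#.|.  b18=0 t=0,i=3
  #...#|.  b17=0 t=0,i=19
  #....|#  b16=1 t=0,i=10
  .####|.  b15=0 t=2,i=18
  .###.|.  b14=0 t=1,i=1
  .##.#|#  b13=1 t=1,i=13
  .##..|.  b12=0 t=4,i=8
  .#.##|.  b11=0 t=1,i=11
  .#.#.|.  b10=0 t=0,i=5
  .#..#|#  b9=1 t=0,i=2
  .#...|.  b8=0 t=0,i=9
  ..###|#  b7=1 t=1,i=0
  ..##.|.  b6=0 t=2,i=3
  ..#.#|#  b5=1 t=0,i=4
  ..#..|#  b4=1 t=0,i=1
  ...##|#  b3=1 t=3,i=18
  ...#.|#  b2=1 t=0,i=0
  ....#|.  b1=0 t=0,i=11
  .....|#  b0=1 t=3,i=16
  bits 01010101001110010010001010111101 = 1429807805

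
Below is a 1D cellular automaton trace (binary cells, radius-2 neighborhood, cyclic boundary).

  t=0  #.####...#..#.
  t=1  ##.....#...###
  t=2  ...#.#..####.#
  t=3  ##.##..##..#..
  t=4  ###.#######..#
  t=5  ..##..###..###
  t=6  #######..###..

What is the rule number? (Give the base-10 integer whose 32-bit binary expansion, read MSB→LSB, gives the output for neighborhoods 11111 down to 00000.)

2855222762

  ##### -> #   bit 31 = 1  t=1,i=13
  ####. -> .   bit 30 = 0  t=0,i=4
  ###.# -> #   bit 29 = 1  t=2,i=11
  ###.. -> .   bit 28 = 0  t=0,i=5
  ##.## -> #   bit 27 = 1  t=3,i=2
  ##.#. -> .   bit 26 = 0  t=2,i=12
  ##..# -> #   bit 25 = 1  t=3,i=5
  ##... -> .   bit 24 = 0  t=0,i=6
  #.### -> .   bit 23 = 0  t=0,i=2
  #.##. -> .   bit 22 = 0  t=3,i=3
  #.#.# -> #   bit 21 = 1  t=0,i=0
  #.#.. -> .   bit 20 = 0  t=2,i=5
  #..## -> #   bit 19 = 1  t=2,i=7
  #..#. -> #   bit 18 = 1  t=0,i=11
  #...# -> #   bit 17 = 1  t=0,i=7
  #.... -> #   bit 16 = 1  t=1,i=3
  .#### -> .   bit 15 = 0  t=0,i=3
  .###. -> .   bit 14 = 0  t=5,i=7
  .##.# -> #   bit 13 = 1  t=3,i=1
  .##.. -> #   bit 12 = 1  t=3,i=4
  .#.## -> #   bit 11 = 1  t=0,i=1
  .#.#. -> #   bit 10 = 1  t=0,i=13
  .#..# -> .   bit 9 = 0  t=0,i=10
  .#... -> #   bit 8 = 1  t=1,i=8
  ..### -> #   bit 7 = 1  t=1,i=11
  ..##. -> #   bit 6 = 1  t=3,i=0
  ..#.# -> #   bit 5 = 1  t=0,i=12
  ..#.. -> .   bit 4 = 0  t=0,i=9
  ...## -> #   bit 3 = 1  t=1,i=10
  ...#. -> .   bit 2 = 0  t=0,i=8
  ....# -> #   bit 1 = 1  t=1,i=5
  ..... -> .   bit 0 = 0  t=1,i=4
  bits 10101010001011110011110111101010 = 2855222762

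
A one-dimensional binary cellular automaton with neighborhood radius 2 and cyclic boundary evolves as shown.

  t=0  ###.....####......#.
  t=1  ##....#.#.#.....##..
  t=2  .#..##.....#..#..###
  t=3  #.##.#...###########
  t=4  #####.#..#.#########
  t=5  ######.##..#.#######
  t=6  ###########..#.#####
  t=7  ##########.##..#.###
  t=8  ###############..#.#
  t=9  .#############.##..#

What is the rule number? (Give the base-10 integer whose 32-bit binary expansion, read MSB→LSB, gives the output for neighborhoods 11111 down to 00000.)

  nb #####: next=#  (t=3,i=11, bit31=1)
  nb ####.: next=#  (t=0,i=10, bit30=1)
  nb ###.#: next=#  (t=2,i=19, bit29=1)
  nb ###..: next=.  (t=0,i=2, bit28=0)
  nb ##.##: next=#  (t=3,i=1, bit27=1)
  nb ##.#.: next=#  (t=2,i=0, bit26=1)
  nb ##..#: next=#  (t=1,i=18, bit25=1)
  nb ##...: next=.  (t=0,i=3, bit24=0)
  nb #.###: next=#  (t=0,i=0, bit23=1)
  nb #.##.: next=#  (t=3,i=2, bit22=1)
  nb #.#.#: next=.  (t=1,i=8, bit21=0)
  nb #.#..: next=.  (t=1,i=10, bit20=0)
  nb #..##: next=#  (t=1,i=19, bit19=1)
  nb #..#.: next=#  (t=2,i=13, bit18=1)
  nb #...#: next=.  (t=3,i=7, bit17=0)
  nb #....: next=.  (t=0,i=4, bit16=0)
  nb .####: next=.  (t=0,i=9, bit15=0)
  nb .###.: next=#  (t=0,i=1, bit14=1)
  nb .##.#: next=#  (t=3,i=3, bit13=1)
  nb .##..: next=#  (t=1,i=1, bit12=1)
  nb .#.##: next=.  (t=0,i=19, bit11=0)
  nb .#.#.: next=.  (t=1,i=7, bit10=0)
  nb .#..#: next=#  (t=2,i=2, bit9=1)
  nb .#...: next=#  (t=1,i=11, bit8=1)
  nb ..###: next=#  (t=0,i=8, bit7=1)
  nb ..##.: next=.  (t=1,i=0, bit6=0)
  nb ..#.#: next=.  (t=0,i=18, bit5=0)
  nb ..#..: next=#  (t=2,i=11, bit4=1)
  nb ...##: next=.  (t=0,i=7, bit3=0)
  nb ...#.: next=#  (t=0,i=17, bit2=1)
  nb ....#: next=#  (t=0,i=6, bit1=1)
  nb .....: next=.  (t=0,i=5, bit0=0)
  bits 11101110110011000111001110010110 = 4006376342

4006376342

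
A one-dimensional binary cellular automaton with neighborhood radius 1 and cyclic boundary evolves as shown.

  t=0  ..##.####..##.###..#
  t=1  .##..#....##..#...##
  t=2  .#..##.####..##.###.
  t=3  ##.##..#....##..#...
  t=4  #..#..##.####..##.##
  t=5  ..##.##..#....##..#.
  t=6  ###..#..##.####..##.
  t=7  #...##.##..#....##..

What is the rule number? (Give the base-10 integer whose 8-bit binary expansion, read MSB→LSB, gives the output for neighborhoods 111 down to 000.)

  nb ###: next=.  (t=0,i=6, bit7=0)
  nb ##.: next=.  (t=0,i=3, bit6=0)
  nb #.#: next=.  (t=0,i=4, bit5=0)
  nb #..: next=.  (t=0,i=0, bit4=0)
  nb .##: next=#  (t=0,i=2, bit3=1)
  nb .#.: next=#  (t=0,i=19, bit2=1)
  nb ..#: next=#  (t=0,i=1, bit1=1)
  nb ...: next=#  (t=1,i=7, bit0=1)
  bits 00001111 = 15

15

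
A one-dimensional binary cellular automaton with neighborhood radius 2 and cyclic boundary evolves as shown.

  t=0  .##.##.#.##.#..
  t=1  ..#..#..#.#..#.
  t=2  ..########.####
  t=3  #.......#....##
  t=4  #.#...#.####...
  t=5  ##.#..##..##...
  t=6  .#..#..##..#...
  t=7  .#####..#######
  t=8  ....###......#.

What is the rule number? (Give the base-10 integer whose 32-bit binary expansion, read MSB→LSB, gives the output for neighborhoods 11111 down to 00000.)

  [31] ##### => .  t=2,i=4
  [30] ####. => #  t=2,i=8
  [29] ###.# => .  t=2,i=9
  [28] ###.. => #  t=2,i=14
  [27] ##.## => .  t=0,i=3
  [26] ##.#. => .  t=0,i=6
  [25] ##..# => #  t=2,i=0
  [24] ##... => .  t=3,i=1
  [23] #.### => .  t=2,i=11
  [22] #.##. => .  t=0,i=4
  [21] #.#.# => .  t=0,i=7
  [20] #.#.. => .  t=0,i=12
  [19] #..## => .  t=2,i=1
  [18] #..#. => #  t=1,i=4
  [17] #...# => .  t=0,i=14
  [16] #.... => #  t=3,i=2
  [15] .#### => .  t=2,i=3
  [14] .###. => .  t=3,i=14
  [13] .##.# => #  t=0,i=2
  [12] .##.. => #  t=5,i=7
  [11] .#.## => #  t=0,i=8
  [10] .#.#. => #  t=1,i=9
  [9] .#..# => #  t=1,i=3
  [8] .#... => #  t=0,i=13
  [7] ..### => .  t=2,i=2
  [6] ..##. => .  t=0,i=1
  [5] ..#.# => #  t=1,i=8
  [4] ..#.. => #  t=1,i=2
  [3] ...## => .  t=0,i=0
  [2] ...#. => .  t=1,i=1
  [1] ....# => #  t=3,i=6
  [0] ..... => .  t=3,i=3
  bits 01010010000001010011111100110010 = 1376075570

1376075570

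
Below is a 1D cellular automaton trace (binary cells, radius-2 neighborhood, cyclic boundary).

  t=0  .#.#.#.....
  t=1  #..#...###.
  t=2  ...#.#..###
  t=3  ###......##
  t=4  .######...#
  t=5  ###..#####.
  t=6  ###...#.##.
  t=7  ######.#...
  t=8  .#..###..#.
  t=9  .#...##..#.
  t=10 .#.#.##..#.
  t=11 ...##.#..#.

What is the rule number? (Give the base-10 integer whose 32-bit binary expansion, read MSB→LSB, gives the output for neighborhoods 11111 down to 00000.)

  ##### -> .   bit 31 = 0  t=3,i=0
  ####. -> #   bit 30 = 1  t=3,i=1
  ###.# -> #   bit 29 = 1  t=1,i=9
  ###.. -> #   bit 28 = 1  t=2,i=10
  ##.## -> .   bit 27 = 0  t=5,i=10
  ##.#. -> #   bit 26 = 1  t=1,i=10
  ##..# -> .   bit 25 = 0  t=5,i=3
  ##... -> #   bit 24 = 1  t=2,i=0
  #.### -> #   bit 23 = 1  t=4,i=1
  #.##. -> .   bit 22 = 0  t=6,i=8
  #.#.# -> #   bit 21 = 1  t=0,i=3
  #.#.. -> .   bit 20 = 0  t=0,i=5
  #..## -> .   bit 19 = 0  t=2,i=7
  #..#. -> .   bit 18 = 0  t=1,i=2
  #...# -> #   bit 17 = 1  t=1,i=5
  #.... -> #   bit 16 = 1  t=0,i=7
  .#### -> #   bit 15 = 1  t=3,i=10
  .###. -> #   bit 14 = 1  t=1,i=8
  .##.# -> .   bit 13 = 0  t=6,i=9
  .##.. -> #   bit 12 = 1  t=9,i=6
  .#.## -> #   bit 11 = 1  t=4,i=0
  .#.#. -> .   bit 10 = 0  t=0,i=2
  .#..# -> .   bit 9 = 0  t=1,i=1
  .#... -> .   bit 8 = 0  t=0,i=6
  ..### -> .   bit 7 = 0  t=1,i=7
  ..##. -> #   bit 6 = 1  t=9,i=5
  ..#.# -> .   bit 5 = 0  t=0,i=1
  ..#.. -> #   bit 4 = 1  t=1,i=3
  ...## -> .   bit 3 = 0  t=1,i=6
  ...#. -> #   bit 2 = 1  t=0,i=0
  ....# -> .   bit 1 = 0  t=0,i=10
  ..... -> #   bit 0 = 1  t=0,i=8
  bits 01110101101000111101100001010101 = 1973672021

1973672021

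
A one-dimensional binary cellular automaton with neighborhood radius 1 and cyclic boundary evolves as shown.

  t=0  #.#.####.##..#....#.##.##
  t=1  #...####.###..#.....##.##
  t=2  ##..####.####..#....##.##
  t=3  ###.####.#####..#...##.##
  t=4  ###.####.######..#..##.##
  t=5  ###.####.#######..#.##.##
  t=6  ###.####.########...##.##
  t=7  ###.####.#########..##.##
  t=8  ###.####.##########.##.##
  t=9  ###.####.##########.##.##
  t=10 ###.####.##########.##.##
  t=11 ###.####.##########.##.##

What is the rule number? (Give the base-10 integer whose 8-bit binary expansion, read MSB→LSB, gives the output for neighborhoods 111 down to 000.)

216

  [7] ### => #  t=0,i=5
  [6] ##. => #  t=0,i=0
  [5] #.# => .  t=0,i=1
  [4] #.. => #  t=0,i=11
  [3] .## => #  t=0,i=4
  [2] .#. => .  t=0,i=2
  [1] ..# => .  t=0,i=12
  [0] ... => .  t=0,i=15
  bits 11011000 = 216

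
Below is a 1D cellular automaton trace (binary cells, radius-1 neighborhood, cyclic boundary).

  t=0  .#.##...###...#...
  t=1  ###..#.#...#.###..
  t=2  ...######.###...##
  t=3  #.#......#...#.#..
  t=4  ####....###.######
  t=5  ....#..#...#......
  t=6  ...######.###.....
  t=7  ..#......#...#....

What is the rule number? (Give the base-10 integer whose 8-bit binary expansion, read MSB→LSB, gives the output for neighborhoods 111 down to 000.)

54

  ### -> .   bit 7 = 0  t=0,i=9
  ##. -> .   bit 6 = 0  t=0,i=4
  #.# -> #   bit 5 = 1  t=0,i=2
  #.. -> #   bit 4 = 1  t=0,i=5
  .## -> .   bit 3 = 0  t=0,i=3
  .#. -> #   bit 2 = 1  t=0,i=1
  ..# -> #   bit 1 = 1  t=0,i=0
  ... -> .   bit 0 = 0  t=0,i=6
  bits 00110110 = 54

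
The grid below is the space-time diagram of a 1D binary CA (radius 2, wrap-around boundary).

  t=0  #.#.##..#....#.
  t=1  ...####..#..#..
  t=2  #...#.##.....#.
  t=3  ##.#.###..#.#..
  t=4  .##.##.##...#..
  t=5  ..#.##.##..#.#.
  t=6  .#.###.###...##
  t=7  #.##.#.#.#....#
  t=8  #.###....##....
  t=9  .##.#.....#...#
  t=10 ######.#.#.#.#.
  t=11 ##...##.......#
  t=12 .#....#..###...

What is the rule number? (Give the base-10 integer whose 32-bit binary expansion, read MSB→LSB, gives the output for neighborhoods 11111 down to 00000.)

  [31] ##### => .  t=10,i=2
  [30] ####. => .  t=1,i=5
  [29] ###.# => #  t=6,i=5
  [28] ###.. => #  t=1,i=6
  [27] ##.## => .  t=4,i=3
  [26] ##.#. => #  t=3,i=2
  [25] ##..# => #  t=0,i=6
  [24] ##... => .  t=2,i=8
  [23] #.### => #  t=3,i=5
  [22] #.##. => #  t=0,i=4
  [21] #.#.# => .  t=0,i=0
  [20] #.#.. => #  t=2,i=0
  [19] #..## => .  t=3,i=14
  [18] #..#. => .  t=0,i=7
  [17] #...# => .  t=2,i=2
  [16] #.... => .  t=0,i=10
  [15] .#### => #  t=1,i=4
  [14] .###. => .  t=3,i=6
  [13] .##.# => #  t=3,i=1
  [12] .##.. => #  t=0,i=5
  [11] .#.## => #  t=0,i=3
  [10] .#.#. => .  t=0,i=1
  [9] .#..# => .  t=1,i=10
  [8] .#... => #  t=0,i=9
  [7] ..### => .  t=1,i=3
  [6] ..##. => .  t=3,i=0
  [5] ..#.# => .  t=0,i=13
  [4] ..#.. => .  t=0,i=8
  [3] ...## => .  t=1,i=2
  [2] ...#. => #  t=0,i=12
  [1] ....# => .  t=0,i=11
  [0] ..... => #  t=1,i=0
  bits 00110110110100001011100100000101 = 919648517

919648517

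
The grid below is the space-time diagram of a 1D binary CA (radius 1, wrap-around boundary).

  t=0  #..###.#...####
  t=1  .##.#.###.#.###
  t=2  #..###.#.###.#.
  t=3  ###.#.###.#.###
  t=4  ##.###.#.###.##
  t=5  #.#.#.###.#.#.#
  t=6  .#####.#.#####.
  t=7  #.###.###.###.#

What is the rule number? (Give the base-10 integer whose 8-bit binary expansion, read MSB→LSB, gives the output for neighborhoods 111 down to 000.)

  ### -> #   bit 7 = 1  t=0,i=4
  ##. -> .   bit 6 = 0  t=0,i=0
  #.# -> #   bit 5 = 1  t=0,i=6
  #.. -> #   bit 4 = 1  t=0,i=1
  .## -> .   bit 3 = 0  t=0,i=3
  .#. -> #   bit 2 = 1  t=0,i=7
  ..# -> #   bit 1 = 1  t=0,i=2
  ... -> .   bit 0 = 0  t=0,i=9
  bits 10110110 = 182

182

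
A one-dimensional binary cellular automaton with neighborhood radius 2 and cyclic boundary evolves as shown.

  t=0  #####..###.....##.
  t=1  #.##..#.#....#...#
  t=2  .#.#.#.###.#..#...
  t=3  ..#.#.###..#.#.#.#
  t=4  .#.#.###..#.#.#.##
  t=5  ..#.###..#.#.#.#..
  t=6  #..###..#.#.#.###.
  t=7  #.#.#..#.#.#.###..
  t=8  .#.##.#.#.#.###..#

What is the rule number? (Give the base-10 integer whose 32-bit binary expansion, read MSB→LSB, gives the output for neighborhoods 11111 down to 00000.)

3365690626

  #####|#  b31=1 t=0,i=2
  ####.|#  b30=1 t=0,i=3
  ###.#|.  b29=0 t=2,i=9
  ###..|.  b28=0 t=0,i=4
  ##.##|#  b27=1 t=0,i=17
  ##.#.|.  b26=0 t=2,i=10
  ##..#|.  b25=0 t=0,i=5
  ##...|.  b24=0 t=0,i=10
  #.###|#  b23=1 t=0,i=0
  #.##.|.  b22=0 t=1,i=2
  #.#.#|.  b21=0 t=2,i=3
  #.#..|#  b20=1 t=1,i=8
  #..##|#  b19=1 t=0,i=6
  #..#.|#  b18=1 t=1,i=5
  #...#|.  b17=0 t=1,i=15
  #....|.  b16=0 t=0,i=11
  .####|.  b15=0 t=0,i=1
  .###.|#  b14=1 t=0,i=8
  .##.#|.  b13=0 t=0,i=16
  .##..|#  b12=1 t=1,i=3
  .#.##|#  b11=1 t=2,i=6
  .#.#.|#  b10=1 t=1,i=7
  .#..#|.  b9=0 t=2,i=12
  .#...|#  b8=1 t=1,i=9
  ..###|.  b7=0 t=0,i=7
  ..##.|.  b6=0 t=0,i=15
  ..#.#|.  b5=0 t=1,i=6
  ..#..|.  b4=0 t=1,i=13
  ...##|.  b3=0 t=0,i=14
  ...#.|.  b2=0 t=1,i=12
  ....#|#  b1=1 t=0,i=13
  .....|.  b0=0 t=0,i=12
  bits 11001000100111000101110100000010 = 3365690626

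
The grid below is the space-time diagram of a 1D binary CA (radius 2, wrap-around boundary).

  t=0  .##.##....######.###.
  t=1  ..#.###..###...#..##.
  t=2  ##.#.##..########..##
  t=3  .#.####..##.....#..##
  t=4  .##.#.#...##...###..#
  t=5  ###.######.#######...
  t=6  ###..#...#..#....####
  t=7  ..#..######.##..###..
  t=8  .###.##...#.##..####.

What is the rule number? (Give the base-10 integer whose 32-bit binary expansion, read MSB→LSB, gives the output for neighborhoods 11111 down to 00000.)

  nb #####: next=.  (t=0,i=12, bit31=0)
  nb ####.: next=.  (t=0,i=14, bit30=0)
  nb ###.#: next=#  (t=0,i=15, bit29=1)
  nb ###..: next=#  (t=0,i=19, bit28=1)
  nb ##.##: next=.  (t=0,i=3, bit27=0)
  nb ##.#.: next=.  (t=2,i=2, bit26=0)
  nb ##..#: next=.  (t=0,i=20, bit25=0)
  nb ##...: next=#  (t=0,i=6, bit24=1)
  nb #.###: next=.  (t=0,i=17, bit23=0)
  nb #.##.: next=#  (t=0,i=4, bit22=1)
  nb #.#.#: next=#  (t=2,i=3, bit21=1)
  nb #.#..: next=#  (t=4,i=6, bit20=1)
  nb #..##: next=.  (t=0,i=0, bit19=0)
  nb #..#.: next=.  (t=4,i=19, bit18=0)
  nb #...#: next=#  (t=1,i=0, bit17=1)
  nb #....: next=.  (t=0,i=7, bit16=0)
  nb .####: next=#  (t=0,i=11, bit15=1)
  nb .###.: next=#  (t=0,i=18, bit14=1)
  nb .##.#: next=#  (t=0,i=2, bit13=1)
  nb .##..: next=#  (t=0,i=5, bit12=1)
  nb .#.##: next=#  (t=1,i=3, bit11=1)
  nb .#.#.: next=#  (t=4,i=5, bit10=1)
  nb .#..#: next=#  (t=1,i=16, bit9=1)
  nb .#...: next=#  (t=4,i=7, bit8=1)
  nb ..###: next=#  (t=0,i=10, bit7=1)
  nb ..##.: next=.  (t=0,i=1, bit6=0)
  nb ..#.#: next=.  (t=1,i=2, bit5=0)
  nb ..#..: next=#  (t=1,i=15, bit4=1)
  nb ...##: next=#  (t=0,i=9, bit3=1)
  nb ...#.: next=#  (t=1,i=1, bit2=1)
  nb ....#: next=.  (t=0,i=8, bit1=0)
  nb .....: next=.  (t=3,i=13, bit0=0)
  bits 00110001011100101111111110011100 = 829620124

829620124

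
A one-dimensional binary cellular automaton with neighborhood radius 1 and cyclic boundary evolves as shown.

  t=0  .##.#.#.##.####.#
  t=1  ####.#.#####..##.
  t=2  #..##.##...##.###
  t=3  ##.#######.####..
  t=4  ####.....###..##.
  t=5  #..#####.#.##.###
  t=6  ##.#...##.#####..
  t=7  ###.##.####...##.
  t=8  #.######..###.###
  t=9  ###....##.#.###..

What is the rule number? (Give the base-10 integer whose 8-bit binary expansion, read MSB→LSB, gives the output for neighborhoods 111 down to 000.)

121

  ### -> .   bit 7 = 0  t=0,i=12
  ##. -> #   bit 6 = 1  t=0,i=2
  #.# -> #   bit 5 = 1  t=0,i=0
  #.. -> #   bit 4 = 1  t=1,i=12
  .## -> #   bit 3 = 1  t=0,i=1
  .#. -> .   bit 2 = 0  t=0,i=4
  ..# -> .   bit 1 = 0  t=1,i=13
  ... -> #   bit 0 = 1  t=2,i=9
  bits 01111001 = 121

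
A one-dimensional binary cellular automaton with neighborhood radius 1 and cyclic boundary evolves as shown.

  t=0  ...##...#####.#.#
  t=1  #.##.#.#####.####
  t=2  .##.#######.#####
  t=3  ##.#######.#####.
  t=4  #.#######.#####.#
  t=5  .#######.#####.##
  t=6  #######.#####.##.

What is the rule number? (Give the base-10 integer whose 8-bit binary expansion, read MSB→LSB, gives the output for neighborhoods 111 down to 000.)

  ### -> #   bit 7 = 1  t=0,i=9
  ##. -> .   bit 6 = 0  t=0,i=4
  #.# -> #   bit 5 = 1  t=0,i=13
  #.. -> #   bit 4 = 1  t=0,i=0
  .## -> #   bit 3 = 1  t=0,i=3
  .#. -> #   bit 2 = 1  t=0,i=14
  ..# -> #   bit 1 = 1  t=0,i=2
  ... -> .   bit 0 = 0  t=0,i=1
  bits 10111110 = 190

190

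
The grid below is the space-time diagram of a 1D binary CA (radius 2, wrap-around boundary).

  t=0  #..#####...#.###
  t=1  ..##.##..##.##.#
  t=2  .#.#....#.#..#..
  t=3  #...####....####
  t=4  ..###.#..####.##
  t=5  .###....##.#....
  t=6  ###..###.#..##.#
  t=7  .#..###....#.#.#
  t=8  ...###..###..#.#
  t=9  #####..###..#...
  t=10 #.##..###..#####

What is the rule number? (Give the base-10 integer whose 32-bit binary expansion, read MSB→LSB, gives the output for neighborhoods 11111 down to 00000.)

  #####|#  b31=1 t=0,i=5
  ####.|#  b30=1 t=0,i=6
  ###.#|.  b29=0 t=4,i=4
  ###..|.  b28=0 t=0,i=0
  ##.##|.  b27=0 t=1,i=4
  ##.#.|.  b26=0 t=1,i=14
  ##..#|.  b25=0 t=0,i=1
  ##...|.  b24=0 t=0,i=8
  #.###|#  b23=1 t=0,i=13
  #.##.|.  b22=0 t=1,i=5
  #.#.#|#  b21=1 t=7,i=13
  #.#..|.  b20=0 t=1,i=15
  #..##|#  b19=1 t=0,i=2
  #..#.|#  b18=1 t=2,i=12
  #...#|#  b17=1 t=0,i=9
  #....|#  b16=1 t=2,i=5
  .####|.  b15=0 t=0,i=4
  .###.|#  b14=1 t=4,i=3
  .##.#|#  b13=1 t=1,i=3
  .##..|.  b12=0 t=1,i=6
  .#.##|#  b11=1 t=0,i=12
  .#.#.|.  b10=0 t=2,i=2
  .#..#|.  b9=0 t=1,i=0
  .#...|#  b8=1 t=2,i=4
  ..###|#  b7=1 t=0,i=3
  ..##.|.  b6=0 t=1,i=2
  ..#.#|.  b5=0 t=0,i=11
  ..#..|#  b4=1 t=2,i=13
  ...##|#  b3=1 t=3,i=3
  ...#.|#  b2=1 t=0,i=10
  ....#|#  b1=1 t=2,i=6
  .....|.  b0=0 t=5,i=14
  bits 11000000101011110110100110011110 = 3232721310

3232721310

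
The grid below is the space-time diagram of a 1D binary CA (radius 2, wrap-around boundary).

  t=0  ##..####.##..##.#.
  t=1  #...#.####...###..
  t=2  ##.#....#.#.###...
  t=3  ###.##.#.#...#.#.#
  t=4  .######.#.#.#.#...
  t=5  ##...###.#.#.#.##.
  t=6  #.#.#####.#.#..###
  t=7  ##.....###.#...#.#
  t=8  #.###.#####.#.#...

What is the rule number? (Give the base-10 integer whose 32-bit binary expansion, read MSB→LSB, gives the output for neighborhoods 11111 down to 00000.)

1833002461

  [31] ##### => .  t=4,i=3
  [30] ####. => #  t=0,i=6
  [29] ###.# => #  t=0,i=7
  [28] ###.. => .  t=1,i=9
  [27] ##.## => #  t=0,i=8
  [26] ##.#. => #  t=0,i=15
  [25] ##..# => .  t=0,i=2
  [24] ##... => #  t=1,i=10
  [23] #.### => .  t=1,i=6
  [22] #.##. => #  t=0,i=0
  [21] #.#.# => .  t=0,i=16
  [20] #.#.. => .  t=2,i=3
  [19] #..## => .  t=0,i=3
  [18] #..#. => .  t=1,i=17
  [17] #...# => .  t=1,i=2
  [16] #.... => #  t=2,i=5
  [15] .#### => .  t=0,i=5
  [14] .###. => #  t=1,i=14
  [13] .##.# => #  t=0,i=14
  [12] .##.. => .  t=0,i=1
  [11] .#.## => .  t=0,i=17
  [10] .#.#. => #  t=2,i=9
  [9] .#..# => .  t=6,i=13
  [8] .#... => #  t=1,i=1
  [7] ..### => #  t=0,i=4
  [6] ..##. => #  t=0,i=13
  [5] ..#.# => .  t=1,i=4
  [4] ..#.. => #  t=1,i=0
  [3] ...## => #  t=1,i=12
  [2] ...#. => #  t=1,i=3
  [1] ....# => .  t=2,i=6
  [0] ..... => #  t=7,i=4
  bits 01101101010000010110010111011101 = 1833002461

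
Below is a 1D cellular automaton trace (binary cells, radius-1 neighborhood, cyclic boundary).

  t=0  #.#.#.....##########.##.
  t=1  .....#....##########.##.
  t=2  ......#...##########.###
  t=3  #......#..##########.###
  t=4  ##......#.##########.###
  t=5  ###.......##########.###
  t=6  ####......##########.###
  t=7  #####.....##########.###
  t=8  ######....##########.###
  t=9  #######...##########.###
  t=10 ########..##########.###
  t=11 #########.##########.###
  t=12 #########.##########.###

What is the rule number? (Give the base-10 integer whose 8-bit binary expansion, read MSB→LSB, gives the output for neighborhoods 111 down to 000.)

  nb ###: next=#  (t=0,i=11, bit7=1)
  nb ##.: next=#  (t=0,i=19, bit6=1)
  nb #.#: next=.  (t=0,i=1, bit5=0)
  nb #..: next=#  (t=0,i=5, bit4=1)
  nb .##: next=#  (t=0,i=10, bit3=1)
  nb .#.: next=.  (t=0,i=0, bit2=0)
  nb ..#: next=.  (t=0,i=9, bit1=0)
  nb ...: next=.  (t=0,i=6, bit0=0)
  bits 11011000 = 216

216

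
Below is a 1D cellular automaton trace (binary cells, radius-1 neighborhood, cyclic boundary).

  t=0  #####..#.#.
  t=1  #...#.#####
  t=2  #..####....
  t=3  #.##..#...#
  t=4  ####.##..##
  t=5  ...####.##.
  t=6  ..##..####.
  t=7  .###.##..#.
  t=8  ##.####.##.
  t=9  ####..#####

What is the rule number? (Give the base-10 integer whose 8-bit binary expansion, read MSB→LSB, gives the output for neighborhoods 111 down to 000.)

  nb ###: next=.  (t=0,i=1, bit7=0)
  nb ##.: next=#  (t=0,i=4, bit6=1)
  nb #.#: next=#  (t=0,i=8, bit5=1)
  nb #..: next=.  (t=0,i=5, bit4=0)
  nb .##: next=#  (t=0,i=0, bit3=1)
  nb .#.: next=#  (t=0,i=7, bit2=1)
  nb ..#: next=#  (t=0,i=6, bit1=1)
  nb ...: next=.  (t=1,i=2, bit0=0)
  bits 01101110 = 110

110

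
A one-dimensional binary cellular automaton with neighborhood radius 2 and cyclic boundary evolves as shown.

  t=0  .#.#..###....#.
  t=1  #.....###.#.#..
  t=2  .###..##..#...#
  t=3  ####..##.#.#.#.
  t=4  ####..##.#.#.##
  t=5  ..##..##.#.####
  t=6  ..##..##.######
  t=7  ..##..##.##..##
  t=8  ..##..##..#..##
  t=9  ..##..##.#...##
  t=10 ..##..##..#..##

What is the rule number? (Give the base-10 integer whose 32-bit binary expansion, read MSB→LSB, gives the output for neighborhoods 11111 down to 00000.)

  [31] ##### => .  t=4,i=0
  [30] ####. => #  t=3,i=2
  [29] ###.# => .  t=1,i=8
  [28] ###.. => #  t=0,i=8
  [27] ##.## => .  t=6,i=8
  [26] ##.#. => .  t=1,i=9
  [25] ##..# => .  t=2,i=4
  [24] ##... => .  t=0,i=9
  [23] #.### => #  t=2,i=1
  [22] #.##. => .  t=7,i=9
  [21] #.#.# => #  t=1,i=10
  [20] #.#.. => .  t=0,i=3
  [19] #..## => .  t=0,i=5
  [18] #..#. => #  t=0,i=0
  [17] #...# => .  t=2,i=12
  [16] #.... => #  t=0,i=10
  [15] .#### => #  t=3,i=1
  [14] .###. => #  t=0,i=7
  [13] .##.# => #  t=3,i=7
  [12] .##.. => #  t=2,i=7
  [11] .#.## => #  t=2,i=0
  [10] .#.#. => .  t=0,i=2
  [9] .#..# => .  t=0,i=4
  [8] .#... => #  t=1,i=1
  [7] ..### => #  t=0,i=6
  [6] ..##. => #  t=2,i=6
  [5] ..#.# => .  t=0,i=1
  [4] ..#.. => .  t=0,i=13
  [3] ...## => .  t=1,i=5
  [2] ...#. => #  t=0,i=12
  [1] ....# => .  t=0,i=11
  [0] ..... => #  t=1,i=3
  bits 01010000101001011111100111000101 = 1353054661

1353054661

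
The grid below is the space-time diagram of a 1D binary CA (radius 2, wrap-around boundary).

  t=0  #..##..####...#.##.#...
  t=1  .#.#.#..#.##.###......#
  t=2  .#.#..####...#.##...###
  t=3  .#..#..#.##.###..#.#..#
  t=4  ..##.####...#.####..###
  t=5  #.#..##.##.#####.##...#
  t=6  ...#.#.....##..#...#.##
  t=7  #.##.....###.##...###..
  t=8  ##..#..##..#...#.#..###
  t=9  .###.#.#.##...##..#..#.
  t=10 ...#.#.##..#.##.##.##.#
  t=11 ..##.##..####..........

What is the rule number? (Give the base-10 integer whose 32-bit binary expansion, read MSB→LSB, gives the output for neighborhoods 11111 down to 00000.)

  #####|.  b31=0 t=5,i=13
  ####.|.  b30=0 t=0,i=9
  ###.#|#  b29=1 t=2,i=22
  ###..|#  b28=1 t=0,i=10
  ##.##|.  b27=0 t=1,i=12
  ##.#.|.  b26=0 t=0,i=18
  ##..#|#  b25=1 t=0,i=5
  ##...|#  b24=1 t=0,i=11
  #.###|#  b23=1 t=1,i=13
  #.##.|.  b22=0 t=0,i=16
  #.#.#|#  b21=1 t=1,i=1
  #.#..|.  b20=0 t=0,i=19
  #..##|.  b19=0 t=0,i=2
  #..#.|#  b18=1 t=1,i=7
  #...#|.  b17=0 t=0,i=12
  #....|.  b16=0 t=1,i=17
  .####|#  b15=1 t=0,i=8
  .###.|.  b14=0 t=1,i=14
  .##.#|.  b13=0 t=0,i=17
  .##..|.  b12=0 t=0,i=4
  .#.##|#  b11=1 t=0,i=15
  .#.#.|.  b10=0 t=1,i=0
  .#..#|#  b9=1 t=0,i=1
  .#...|.  b8=0 t=0,i=20
  ..###|.  b7=0 t=0,i=7
  ..##.|#  b6=1 t=0,i=3
  ..#.#|#  b5=1 t=0,i=14
  ..#..|.  b4=0 t=0,i=0
  ...##|#  b3=1 t=2,i=19
  ...#.|#  b2=1 t=0,i=13
  ....#|#  b1=1 t=1,i=20
  .....|.  b0=0 t=1,i=18
  bits 00110011101001001000101001101110 = 866421358

866421358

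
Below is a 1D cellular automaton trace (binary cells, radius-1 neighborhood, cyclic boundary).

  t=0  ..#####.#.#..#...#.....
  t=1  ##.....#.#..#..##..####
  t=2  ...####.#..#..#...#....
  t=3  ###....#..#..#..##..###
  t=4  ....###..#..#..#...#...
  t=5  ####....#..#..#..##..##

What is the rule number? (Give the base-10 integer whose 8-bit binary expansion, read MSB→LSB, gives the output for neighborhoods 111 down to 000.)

35

  ### -> .   bit 7 = 0  t=0,i=3
  ##. -> .   bit 6 = 0  t=0,i=6
  #.# -> #   bit 5 = 1  t=0,i=7
  #.. -> .   bit 4 = 0  t=0,i=11
  .## -> .   bit 3 = 0  t=0,i=2
  .#. -> .   bit 2 = 0  t=0,i=8
  ..# -> #   bit 1 = 1  t=0,i=1
  ... -> #   bit 0 = 1  t=0,i=0
  bits 00100011 = 35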